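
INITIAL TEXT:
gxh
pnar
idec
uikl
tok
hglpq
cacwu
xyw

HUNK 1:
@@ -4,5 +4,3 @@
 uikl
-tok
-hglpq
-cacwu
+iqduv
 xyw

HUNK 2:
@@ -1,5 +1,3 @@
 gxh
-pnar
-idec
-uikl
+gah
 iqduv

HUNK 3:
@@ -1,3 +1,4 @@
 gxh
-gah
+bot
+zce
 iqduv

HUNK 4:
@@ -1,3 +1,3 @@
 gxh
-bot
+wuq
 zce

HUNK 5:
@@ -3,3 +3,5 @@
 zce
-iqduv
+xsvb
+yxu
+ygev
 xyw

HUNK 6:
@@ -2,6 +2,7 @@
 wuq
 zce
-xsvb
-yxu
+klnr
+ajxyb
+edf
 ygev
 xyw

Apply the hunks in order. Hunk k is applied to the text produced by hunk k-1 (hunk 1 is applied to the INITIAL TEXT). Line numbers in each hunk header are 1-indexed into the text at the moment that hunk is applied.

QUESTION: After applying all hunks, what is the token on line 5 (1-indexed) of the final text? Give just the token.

Hunk 1: at line 4 remove [tok,hglpq,cacwu] add [iqduv] -> 6 lines: gxh pnar idec uikl iqduv xyw
Hunk 2: at line 1 remove [pnar,idec,uikl] add [gah] -> 4 lines: gxh gah iqduv xyw
Hunk 3: at line 1 remove [gah] add [bot,zce] -> 5 lines: gxh bot zce iqduv xyw
Hunk 4: at line 1 remove [bot] add [wuq] -> 5 lines: gxh wuq zce iqduv xyw
Hunk 5: at line 3 remove [iqduv] add [xsvb,yxu,ygev] -> 7 lines: gxh wuq zce xsvb yxu ygev xyw
Hunk 6: at line 2 remove [xsvb,yxu] add [klnr,ajxyb,edf] -> 8 lines: gxh wuq zce klnr ajxyb edf ygev xyw
Final line 5: ajxyb

Answer: ajxyb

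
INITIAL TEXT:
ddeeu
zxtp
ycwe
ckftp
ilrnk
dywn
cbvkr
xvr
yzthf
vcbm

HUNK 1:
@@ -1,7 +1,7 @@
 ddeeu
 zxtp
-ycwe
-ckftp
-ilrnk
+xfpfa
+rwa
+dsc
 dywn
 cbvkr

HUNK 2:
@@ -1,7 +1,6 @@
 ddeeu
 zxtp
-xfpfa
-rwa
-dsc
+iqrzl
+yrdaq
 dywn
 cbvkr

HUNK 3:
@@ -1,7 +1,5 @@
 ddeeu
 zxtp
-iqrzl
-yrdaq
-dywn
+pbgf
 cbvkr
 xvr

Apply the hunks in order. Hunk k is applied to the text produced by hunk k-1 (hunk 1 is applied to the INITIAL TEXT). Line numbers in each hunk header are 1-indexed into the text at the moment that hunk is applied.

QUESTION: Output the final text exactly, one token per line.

Hunk 1: at line 1 remove [ycwe,ckftp,ilrnk] add [xfpfa,rwa,dsc] -> 10 lines: ddeeu zxtp xfpfa rwa dsc dywn cbvkr xvr yzthf vcbm
Hunk 2: at line 1 remove [xfpfa,rwa,dsc] add [iqrzl,yrdaq] -> 9 lines: ddeeu zxtp iqrzl yrdaq dywn cbvkr xvr yzthf vcbm
Hunk 3: at line 1 remove [iqrzl,yrdaq,dywn] add [pbgf] -> 7 lines: ddeeu zxtp pbgf cbvkr xvr yzthf vcbm

Answer: ddeeu
zxtp
pbgf
cbvkr
xvr
yzthf
vcbm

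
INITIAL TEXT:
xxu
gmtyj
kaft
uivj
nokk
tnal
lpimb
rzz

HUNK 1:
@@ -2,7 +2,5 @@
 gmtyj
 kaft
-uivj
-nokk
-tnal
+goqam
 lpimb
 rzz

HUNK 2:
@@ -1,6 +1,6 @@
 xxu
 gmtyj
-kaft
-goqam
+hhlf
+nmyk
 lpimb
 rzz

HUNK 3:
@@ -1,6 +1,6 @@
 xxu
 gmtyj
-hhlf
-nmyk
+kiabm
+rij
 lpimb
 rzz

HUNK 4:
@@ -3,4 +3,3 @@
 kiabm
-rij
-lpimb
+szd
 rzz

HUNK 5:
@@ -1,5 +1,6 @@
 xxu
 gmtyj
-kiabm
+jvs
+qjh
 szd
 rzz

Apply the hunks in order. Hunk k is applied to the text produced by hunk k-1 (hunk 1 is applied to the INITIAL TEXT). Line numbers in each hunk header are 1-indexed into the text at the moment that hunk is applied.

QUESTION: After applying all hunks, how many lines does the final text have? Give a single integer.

Hunk 1: at line 2 remove [uivj,nokk,tnal] add [goqam] -> 6 lines: xxu gmtyj kaft goqam lpimb rzz
Hunk 2: at line 1 remove [kaft,goqam] add [hhlf,nmyk] -> 6 lines: xxu gmtyj hhlf nmyk lpimb rzz
Hunk 3: at line 1 remove [hhlf,nmyk] add [kiabm,rij] -> 6 lines: xxu gmtyj kiabm rij lpimb rzz
Hunk 4: at line 3 remove [rij,lpimb] add [szd] -> 5 lines: xxu gmtyj kiabm szd rzz
Hunk 5: at line 1 remove [kiabm] add [jvs,qjh] -> 6 lines: xxu gmtyj jvs qjh szd rzz
Final line count: 6

Answer: 6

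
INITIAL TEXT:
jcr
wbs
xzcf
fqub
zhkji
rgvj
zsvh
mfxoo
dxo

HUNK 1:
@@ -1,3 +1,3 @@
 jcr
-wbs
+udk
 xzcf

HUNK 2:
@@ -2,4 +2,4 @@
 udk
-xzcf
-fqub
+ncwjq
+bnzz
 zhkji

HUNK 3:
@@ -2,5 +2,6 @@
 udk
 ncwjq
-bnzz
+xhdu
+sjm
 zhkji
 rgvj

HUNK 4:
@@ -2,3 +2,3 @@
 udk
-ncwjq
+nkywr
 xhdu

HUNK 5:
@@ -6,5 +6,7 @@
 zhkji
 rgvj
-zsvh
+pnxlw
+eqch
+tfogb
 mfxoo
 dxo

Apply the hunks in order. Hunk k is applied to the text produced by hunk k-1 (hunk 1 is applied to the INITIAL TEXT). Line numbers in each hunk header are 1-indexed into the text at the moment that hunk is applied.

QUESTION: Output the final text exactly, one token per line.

Hunk 1: at line 1 remove [wbs] add [udk] -> 9 lines: jcr udk xzcf fqub zhkji rgvj zsvh mfxoo dxo
Hunk 2: at line 2 remove [xzcf,fqub] add [ncwjq,bnzz] -> 9 lines: jcr udk ncwjq bnzz zhkji rgvj zsvh mfxoo dxo
Hunk 3: at line 2 remove [bnzz] add [xhdu,sjm] -> 10 lines: jcr udk ncwjq xhdu sjm zhkji rgvj zsvh mfxoo dxo
Hunk 4: at line 2 remove [ncwjq] add [nkywr] -> 10 lines: jcr udk nkywr xhdu sjm zhkji rgvj zsvh mfxoo dxo
Hunk 5: at line 6 remove [zsvh] add [pnxlw,eqch,tfogb] -> 12 lines: jcr udk nkywr xhdu sjm zhkji rgvj pnxlw eqch tfogb mfxoo dxo

Answer: jcr
udk
nkywr
xhdu
sjm
zhkji
rgvj
pnxlw
eqch
tfogb
mfxoo
dxo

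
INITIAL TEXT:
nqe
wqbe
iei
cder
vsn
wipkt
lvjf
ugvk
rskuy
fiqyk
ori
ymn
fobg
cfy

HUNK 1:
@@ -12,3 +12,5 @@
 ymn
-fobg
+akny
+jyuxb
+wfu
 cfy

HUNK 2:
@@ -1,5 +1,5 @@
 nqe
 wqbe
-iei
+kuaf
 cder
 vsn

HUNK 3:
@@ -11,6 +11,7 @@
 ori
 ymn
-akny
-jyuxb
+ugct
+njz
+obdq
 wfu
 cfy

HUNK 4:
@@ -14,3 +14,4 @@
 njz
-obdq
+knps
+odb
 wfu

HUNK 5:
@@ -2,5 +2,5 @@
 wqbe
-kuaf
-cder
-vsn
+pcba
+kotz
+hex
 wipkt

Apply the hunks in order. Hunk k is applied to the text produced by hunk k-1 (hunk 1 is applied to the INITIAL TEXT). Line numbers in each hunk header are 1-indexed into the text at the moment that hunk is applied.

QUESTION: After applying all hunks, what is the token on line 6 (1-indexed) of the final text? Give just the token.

Hunk 1: at line 12 remove [fobg] add [akny,jyuxb,wfu] -> 16 lines: nqe wqbe iei cder vsn wipkt lvjf ugvk rskuy fiqyk ori ymn akny jyuxb wfu cfy
Hunk 2: at line 1 remove [iei] add [kuaf] -> 16 lines: nqe wqbe kuaf cder vsn wipkt lvjf ugvk rskuy fiqyk ori ymn akny jyuxb wfu cfy
Hunk 3: at line 11 remove [akny,jyuxb] add [ugct,njz,obdq] -> 17 lines: nqe wqbe kuaf cder vsn wipkt lvjf ugvk rskuy fiqyk ori ymn ugct njz obdq wfu cfy
Hunk 4: at line 14 remove [obdq] add [knps,odb] -> 18 lines: nqe wqbe kuaf cder vsn wipkt lvjf ugvk rskuy fiqyk ori ymn ugct njz knps odb wfu cfy
Hunk 5: at line 2 remove [kuaf,cder,vsn] add [pcba,kotz,hex] -> 18 lines: nqe wqbe pcba kotz hex wipkt lvjf ugvk rskuy fiqyk ori ymn ugct njz knps odb wfu cfy
Final line 6: wipkt

Answer: wipkt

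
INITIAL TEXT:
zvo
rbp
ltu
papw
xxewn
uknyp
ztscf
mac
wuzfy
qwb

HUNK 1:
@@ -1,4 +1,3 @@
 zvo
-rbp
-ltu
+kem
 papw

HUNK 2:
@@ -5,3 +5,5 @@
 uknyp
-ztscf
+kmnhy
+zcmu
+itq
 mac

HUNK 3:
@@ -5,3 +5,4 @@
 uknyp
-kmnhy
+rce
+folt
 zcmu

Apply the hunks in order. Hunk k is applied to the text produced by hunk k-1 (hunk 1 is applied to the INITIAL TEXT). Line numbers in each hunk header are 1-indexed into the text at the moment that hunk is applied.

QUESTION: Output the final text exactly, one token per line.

Answer: zvo
kem
papw
xxewn
uknyp
rce
folt
zcmu
itq
mac
wuzfy
qwb

Derivation:
Hunk 1: at line 1 remove [rbp,ltu] add [kem] -> 9 lines: zvo kem papw xxewn uknyp ztscf mac wuzfy qwb
Hunk 2: at line 5 remove [ztscf] add [kmnhy,zcmu,itq] -> 11 lines: zvo kem papw xxewn uknyp kmnhy zcmu itq mac wuzfy qwb
Hunk 3: at line 5 remove [kmnhy] add [rce,folt] -> 12 lines: zvo kem papw xxewn uknyp rce folt zcmu itq mac wuzfy qwb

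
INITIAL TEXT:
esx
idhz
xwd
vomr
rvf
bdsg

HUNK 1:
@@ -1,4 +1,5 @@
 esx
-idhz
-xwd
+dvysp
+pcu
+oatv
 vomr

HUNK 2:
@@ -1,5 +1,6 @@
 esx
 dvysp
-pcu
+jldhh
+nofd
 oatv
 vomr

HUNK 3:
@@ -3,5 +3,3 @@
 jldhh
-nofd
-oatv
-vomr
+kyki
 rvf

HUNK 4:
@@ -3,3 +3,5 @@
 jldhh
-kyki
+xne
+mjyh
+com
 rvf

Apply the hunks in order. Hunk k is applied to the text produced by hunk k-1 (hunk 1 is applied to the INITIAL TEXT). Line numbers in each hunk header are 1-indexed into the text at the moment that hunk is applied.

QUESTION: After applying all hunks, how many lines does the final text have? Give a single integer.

Hunk 1: at line 1 remove [idhz,xwd] add [dvysp,pcu,oatv] -> 7 lines: esx dvysp pcu oatv vomr rvf bdsg
Hunk 2: at line 1 remove [pcu] add [jldhh,nofd] -> 8 lines: esx dvysp jldhh nofd oatv vomr rvf bdsg
Hunk 3: at line 3 remove [nofd,oatv,vomr] add [kyki] -> 6 lines: esx dvysp jldhh kyki rvf bdsg
Hunk 4: at line 3 remove [kyki] add [xne,mjyh,com] -> 8 lines: esx dvysp jldhh xne mjyh com rvf bdsg
Final line count: 8

Answer: 8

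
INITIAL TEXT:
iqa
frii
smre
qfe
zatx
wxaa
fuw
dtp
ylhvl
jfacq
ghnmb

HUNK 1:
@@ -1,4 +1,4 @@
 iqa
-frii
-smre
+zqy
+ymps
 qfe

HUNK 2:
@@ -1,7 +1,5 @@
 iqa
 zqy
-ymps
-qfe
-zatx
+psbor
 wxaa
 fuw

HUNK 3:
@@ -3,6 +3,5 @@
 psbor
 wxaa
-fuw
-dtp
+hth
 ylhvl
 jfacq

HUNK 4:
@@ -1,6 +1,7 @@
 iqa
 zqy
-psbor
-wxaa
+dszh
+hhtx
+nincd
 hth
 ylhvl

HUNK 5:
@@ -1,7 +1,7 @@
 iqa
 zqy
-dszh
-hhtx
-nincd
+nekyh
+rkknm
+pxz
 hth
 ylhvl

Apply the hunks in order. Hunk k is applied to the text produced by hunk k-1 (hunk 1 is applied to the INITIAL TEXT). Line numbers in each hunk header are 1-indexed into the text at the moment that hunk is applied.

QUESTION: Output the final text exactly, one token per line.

Answer: iqa
zqy
nekyh
rkknm
pxz
hth
ylhvl
jfacq
ghnmb

Derivation:
Hunk 1: at line 1 remove [frii,smre] add [zqy,ymps] -> 11 lines: iqa zqy ymps qfe zatx wxaa fuw dtp ylhvl jfacq ghnmb
Hunk 2: at line 1 remove [ymps,qfe,zatx] add [psbor] -> 9 lines: iqa zqy psbor wxaa fuw dtp ylhvl jfacq ghnmb
Hunk 3: at line 3 remove [fuw,dtp] add [hth] -> 8 lines: iqa zqy psbor wxaa hth ylhvl jfacq ghnmb
Hunk 4: at line 1 remove [psbor,wxaa] add [dszh,hhtx,nincd] -> 9 lines: iqa zqy dszh hhtx nincd hth ylhvl jfacq ghnmb
Hunk 5: at line 1 remove [dszh,hhtx,nincd] add [nekyh,rkknm,pxz] -> 9 lines: iqa zqy nekyh rkknm pxz hth ylhvl jfacq ghnmb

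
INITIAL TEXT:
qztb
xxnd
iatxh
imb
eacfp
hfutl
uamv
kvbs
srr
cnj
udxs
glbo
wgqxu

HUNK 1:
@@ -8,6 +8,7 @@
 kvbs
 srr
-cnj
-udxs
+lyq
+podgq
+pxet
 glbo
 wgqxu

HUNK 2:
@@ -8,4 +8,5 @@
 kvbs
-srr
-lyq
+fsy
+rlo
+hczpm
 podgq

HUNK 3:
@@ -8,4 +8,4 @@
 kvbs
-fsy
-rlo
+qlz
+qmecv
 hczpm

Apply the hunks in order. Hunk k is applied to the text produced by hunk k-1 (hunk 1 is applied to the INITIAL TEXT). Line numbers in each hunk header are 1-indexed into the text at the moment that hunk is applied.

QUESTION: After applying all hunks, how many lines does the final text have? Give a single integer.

Answer: 15

Derivation:
Hunk 1: at line 8 remove [cnj,udxs] add [lyq,podgq,pxet] -> 14 lines: qztb xxnd iatxh imb eacfp hfutl uamv kvbs srr lyq podgq pxet glbo wgqxu
Hunk 2: at line 8 remove [srr,lyq] add [fsy,rlo,hczpm] -> 15 lines: qztb xxnd iatxh imb eacfp hfutl uamv kvbs fsy rlo hczpm podgq pxet glbo wgqxu
Hunk 3: at line 8 remove [fsy,rlo] add [qlz,qmecv] -> 15 lines: qztb xxnd iatxh imb eacfp hfutl uamv kvbs qlz qmecv hczpm podgq pxet glbo wgqxu
Final line count: 15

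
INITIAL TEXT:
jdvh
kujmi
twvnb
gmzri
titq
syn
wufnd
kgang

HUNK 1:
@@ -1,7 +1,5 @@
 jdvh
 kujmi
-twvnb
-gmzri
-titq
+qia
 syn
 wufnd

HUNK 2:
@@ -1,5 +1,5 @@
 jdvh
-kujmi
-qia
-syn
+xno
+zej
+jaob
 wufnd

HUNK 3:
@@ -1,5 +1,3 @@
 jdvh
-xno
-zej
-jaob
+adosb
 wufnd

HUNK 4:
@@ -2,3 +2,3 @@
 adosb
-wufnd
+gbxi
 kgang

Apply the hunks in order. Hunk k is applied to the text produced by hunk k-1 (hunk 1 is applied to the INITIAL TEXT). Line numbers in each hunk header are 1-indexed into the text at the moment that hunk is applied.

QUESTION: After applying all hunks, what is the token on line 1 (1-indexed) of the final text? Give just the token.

Hunk 1: at line 1 remove [twvnb,gmzri,titq] add [qia] -> 6 lines: jdvh kujmi qia syn wufnd kgang
Hunk 2: at line 1 remove [kujmi,qia,syn] add [xno,zej,jaob] -> 6 lines: jdvh xno zej jaob wufnd kgang
Hunk 3: at line 1 remove [xno,zej,jaob] add [adosb] -> 4 lines: jdvh adosb wufnd kgang
Hunk 4: at line 2 remove [wufnd] add [gbxi] -> 4 lines: jdvh adosb gbxi kgang
Final line 1: jdvh

Answer: jdvh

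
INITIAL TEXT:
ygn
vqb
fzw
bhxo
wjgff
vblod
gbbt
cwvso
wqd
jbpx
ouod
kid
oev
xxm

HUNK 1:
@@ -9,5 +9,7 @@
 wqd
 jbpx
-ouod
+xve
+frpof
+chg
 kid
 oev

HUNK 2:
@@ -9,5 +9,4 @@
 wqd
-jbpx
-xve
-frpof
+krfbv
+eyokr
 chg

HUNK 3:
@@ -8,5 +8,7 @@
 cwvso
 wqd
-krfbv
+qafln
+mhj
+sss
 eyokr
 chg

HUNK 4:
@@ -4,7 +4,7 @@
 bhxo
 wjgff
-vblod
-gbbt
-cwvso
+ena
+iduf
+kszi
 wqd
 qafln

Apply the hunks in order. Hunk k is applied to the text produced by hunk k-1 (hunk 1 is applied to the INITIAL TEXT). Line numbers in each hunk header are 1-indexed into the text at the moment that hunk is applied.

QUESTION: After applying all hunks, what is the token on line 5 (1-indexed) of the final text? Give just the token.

Hunk 1: at line 9 remove [ouod] add [xve,frpof,chg] -> 16 lines: ygn vqb fzw bhxo wjgff vblod gbbt cwvso wqd jbpx xve frpof chg kid oev xxm
Hunk 2: at line 9 remove [jbpx,xve,frpof] add [krfbv,eyokr] -> 15 lines: ygn vqb fzw bhxo wjgff vblod gbbt cwvso wqd krfbv eyokr chg kid oev xxm
Hunk 3: at line 8 remove [krfbv] add [qafln,mhj,sss] -> 17 lines: ygn vqb fzw bhxo wjgff vblod gbbt cwvso wqd qafln mhj sss eyokr chg kid oev xxm
Hunk 4: at line 4 remove [vblod,gbbt,cwvso] add [ena,iduf,kszi] -> 17 lines: ygn vqb fzw bhxo wjgff ena iduf kszi wqd qafln mhj sss eyokr chg kid oev xxm
Final line 5: wjgff

Answer: wjgff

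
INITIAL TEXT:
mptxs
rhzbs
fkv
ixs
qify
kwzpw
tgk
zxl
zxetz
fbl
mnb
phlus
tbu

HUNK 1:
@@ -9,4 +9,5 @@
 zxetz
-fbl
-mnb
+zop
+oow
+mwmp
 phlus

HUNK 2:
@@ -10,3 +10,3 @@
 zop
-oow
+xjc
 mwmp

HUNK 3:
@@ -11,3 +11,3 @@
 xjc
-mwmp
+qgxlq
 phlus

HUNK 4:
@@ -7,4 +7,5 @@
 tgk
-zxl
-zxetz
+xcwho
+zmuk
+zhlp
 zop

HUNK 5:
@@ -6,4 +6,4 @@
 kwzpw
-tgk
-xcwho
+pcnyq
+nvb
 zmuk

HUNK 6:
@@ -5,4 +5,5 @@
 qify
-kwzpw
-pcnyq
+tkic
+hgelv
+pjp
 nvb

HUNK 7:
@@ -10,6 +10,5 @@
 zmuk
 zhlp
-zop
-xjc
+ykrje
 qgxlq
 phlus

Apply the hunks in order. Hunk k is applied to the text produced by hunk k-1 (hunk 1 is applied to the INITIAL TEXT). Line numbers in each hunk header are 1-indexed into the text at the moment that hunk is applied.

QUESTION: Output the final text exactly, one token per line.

Answer: mptxs
rhzbs
fkv
ixs
qify
tkic
hgelv
pjp
nvb
zmuk
zhlp
ykrje
qgxlq
phlus
tbu

Derivation:
Hunk 1: at line 9 remove [fbl,mnb] add [zop,oow,mwmp] -> 14 lines: mptxs rhzbs fkv ixs qify kwzpw tgk zxl zxetz zop oow mwmp phlus tbu
Hunk 2: at line 10 remove [oow] add [xjc] -> 14 lines: mptxs rhzbs fkv ixs qify kwzpw tgk zxl zxetz zop xjc mwmp phlus tbu
Hunk 3: at line 11 remove [mwmp] add [qgxlq] -> 14 lines: mptxs rhzbs fkv ixs qify kwzpw tgk zxl zxetz zop xjc qgxlq phlus tbu
Hunk 4: at line 7 remove [zxl,zxetz] add [xcwho,zmuk,zhlp] -> 15 lines: mptxs rhzbs fkv ixs qify kwzpw tgk xcwho zmuk zhlp zop xjc qgxlq phlus tbu
Hunk 5: at line 6 remove [tgk,xcwho] add [pcnyq,nvb] -> 15 lines: mptxs rhzbs fkv ixs qify kwzpw pcnyq nvb zmuk zhlp zop xjc qgxlq phlus tbu
Hunk 6: at line 5 remove [kwzpw,pcnyq] add [tkic,hgelv,pjp] -> 16 lines: mptxs rhzbs fkv ixs qify tkic hgelv pjp nvb zmuk zhlp zop xjc qgxlq phlus tbu
Hunk 7: at line 10 remove [zop,xjc] add [ykrje] -> 15 lines: mptxs rhzbs fkv ixs qify tkic hgelv pjp nvb zmuk zhlp ykrje qgxlq phlus tbu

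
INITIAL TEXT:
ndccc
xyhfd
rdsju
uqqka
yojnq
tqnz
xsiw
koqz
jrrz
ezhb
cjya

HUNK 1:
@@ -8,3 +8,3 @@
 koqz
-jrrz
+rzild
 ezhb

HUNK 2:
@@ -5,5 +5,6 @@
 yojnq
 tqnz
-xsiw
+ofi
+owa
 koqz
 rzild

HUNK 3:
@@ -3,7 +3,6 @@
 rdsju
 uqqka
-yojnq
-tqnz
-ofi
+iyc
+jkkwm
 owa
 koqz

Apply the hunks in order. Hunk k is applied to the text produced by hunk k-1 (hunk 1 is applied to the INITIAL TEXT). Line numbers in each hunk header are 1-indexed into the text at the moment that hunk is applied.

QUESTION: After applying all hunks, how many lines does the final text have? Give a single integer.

Hunk 1: at line 8 remove [jrrz] add [rzild] -> 11 lines: ndccc xyhfd rdsju uqqka yojnq tqnz xsiw koqz rzild ezhb cjya
Hunk 2: at line 5 remove [xsiw] add [ofi,owa] -> 12 lines: ndccc xyhfd rdsju uqqka yojnq tqnz ofi owa koqz rzild ezhb cjya
Hunk 3: at line 3 remove [yojnq,tqnz,ofi] add [iyc,jkkwm] -> 11 lines: ndccc xyhfd rdsju uqqka iyc jkkwm owa koqz rzild ezhb cjya
Final line count: 11

Answer: 11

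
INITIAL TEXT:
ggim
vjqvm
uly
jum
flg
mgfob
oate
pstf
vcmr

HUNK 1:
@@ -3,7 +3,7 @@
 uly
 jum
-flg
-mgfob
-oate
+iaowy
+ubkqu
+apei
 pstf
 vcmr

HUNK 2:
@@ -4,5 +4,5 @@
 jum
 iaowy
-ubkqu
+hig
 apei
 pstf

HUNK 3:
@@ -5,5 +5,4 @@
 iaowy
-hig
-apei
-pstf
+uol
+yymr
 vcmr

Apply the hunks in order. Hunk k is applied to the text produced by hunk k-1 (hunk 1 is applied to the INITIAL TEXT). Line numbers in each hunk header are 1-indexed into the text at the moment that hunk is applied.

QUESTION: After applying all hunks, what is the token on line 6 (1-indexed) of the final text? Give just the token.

Answer: uol

Derivation:
Hunk 1: at line 3 remove [flg,mgfob,oate] add [iaowy,ubkqu,apei] -> 9 lines: ggim vjqvm uly jum iaowy ubkqu apei pstf vcmr
Hunk 2: at line 4 remove [ubkqu] add [hig] -> 9 lines: ggim vjqvm uly jum iaowy hig apei pstf vcmr
Hunk 3: at line 5 remove [hig,apei,pstf] add [uol,yymr] -> 8 lines: ggim vjqvm uly jum iaowy uol yymr vcmr
Final line 6: uol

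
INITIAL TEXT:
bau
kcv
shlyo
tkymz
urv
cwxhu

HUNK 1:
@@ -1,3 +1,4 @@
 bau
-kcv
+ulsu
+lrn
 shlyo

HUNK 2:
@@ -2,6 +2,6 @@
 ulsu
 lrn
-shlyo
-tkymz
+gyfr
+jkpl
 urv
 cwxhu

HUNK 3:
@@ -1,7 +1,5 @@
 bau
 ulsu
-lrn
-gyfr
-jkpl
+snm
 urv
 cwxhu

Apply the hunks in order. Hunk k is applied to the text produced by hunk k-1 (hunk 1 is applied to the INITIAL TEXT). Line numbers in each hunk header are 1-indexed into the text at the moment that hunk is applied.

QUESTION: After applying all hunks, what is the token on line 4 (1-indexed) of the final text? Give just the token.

Answer: urv

Derivation:
Hunk 1: at line 1 remove [kcv] add [ulsu,lrn] -> 7 lines: bau ulsu lrn shlyo tkymz urv cwxhu
Hunk 2: at line 2 remove [shlyo,tkymz] add [gyfr,jkpl] -> 7 lines: bau ulsu lrn gyfr jkpl urv cwxhu
Hunk 3: at line 1 remove [lrn,gyfr,jkpl] add [snm] -> 5 lines: bau ulsu snm urv cwxhu
Final line 4: urv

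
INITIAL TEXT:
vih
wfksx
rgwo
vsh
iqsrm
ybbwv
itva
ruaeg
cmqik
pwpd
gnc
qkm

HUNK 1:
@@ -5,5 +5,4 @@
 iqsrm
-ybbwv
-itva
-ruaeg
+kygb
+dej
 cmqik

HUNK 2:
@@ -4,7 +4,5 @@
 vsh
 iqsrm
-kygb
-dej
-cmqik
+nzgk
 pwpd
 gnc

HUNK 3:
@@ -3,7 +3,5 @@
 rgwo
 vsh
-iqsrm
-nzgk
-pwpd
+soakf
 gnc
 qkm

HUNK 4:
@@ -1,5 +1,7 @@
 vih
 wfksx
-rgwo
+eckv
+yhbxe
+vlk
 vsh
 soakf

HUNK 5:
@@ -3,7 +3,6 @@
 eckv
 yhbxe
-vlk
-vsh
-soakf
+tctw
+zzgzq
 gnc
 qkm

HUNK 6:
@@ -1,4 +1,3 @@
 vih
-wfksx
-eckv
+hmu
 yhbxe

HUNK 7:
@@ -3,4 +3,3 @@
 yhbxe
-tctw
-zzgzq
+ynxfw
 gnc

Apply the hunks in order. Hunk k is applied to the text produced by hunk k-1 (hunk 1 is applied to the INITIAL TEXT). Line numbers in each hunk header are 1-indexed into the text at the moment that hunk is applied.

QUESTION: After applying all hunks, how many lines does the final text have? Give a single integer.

Answer: 6

Derivation:
Hunk 1: at line 5 remove [ybbwv,itva,ruaeg] add [kygb,dej] -> 11 lines: vih wfksx rgwo vsh iqsrm kygb dej cmqik pwpd gnc qkm
Hunk 2: at line 4 remove [kygb,dej,cmqik] add [nzgk] -> 9 lines: vih wfksx rgwo vsh iqsrm nzgk pwpd gnc qkm
Hunk 3: at line 3 remove [iqsrm,nzgk,pwpd] add [soakf] -> 7 lines: vih wfksx rgwo vsh soakf gnc qkm
Hunk 4: at line 1 remove [rgwo] add [eckv,yhbxe,vlk] -> 9 lines: vih wfksx eckv yhbxe vlk vsh soakf gnc qkm
Hunk 5: at line 3 remove [vlk,vsh,soakf] add [tctw,zzgzq] -> 8 lines: vih wfksx eckv yhbxe tctw zzgzq gnc qkm
Hunk 6: at line 1 remove [wfksx,eckv] add [hmu] -> 7 lines: vih hmu yhbxe tctw zzgzq gnc qkm
Hunk 7: at line 3 remove [tctw,zzgzq] add [ynxfw] -> 6 lines: vih hmu yhbxe ynxfw gnc qkm
Final line count: 6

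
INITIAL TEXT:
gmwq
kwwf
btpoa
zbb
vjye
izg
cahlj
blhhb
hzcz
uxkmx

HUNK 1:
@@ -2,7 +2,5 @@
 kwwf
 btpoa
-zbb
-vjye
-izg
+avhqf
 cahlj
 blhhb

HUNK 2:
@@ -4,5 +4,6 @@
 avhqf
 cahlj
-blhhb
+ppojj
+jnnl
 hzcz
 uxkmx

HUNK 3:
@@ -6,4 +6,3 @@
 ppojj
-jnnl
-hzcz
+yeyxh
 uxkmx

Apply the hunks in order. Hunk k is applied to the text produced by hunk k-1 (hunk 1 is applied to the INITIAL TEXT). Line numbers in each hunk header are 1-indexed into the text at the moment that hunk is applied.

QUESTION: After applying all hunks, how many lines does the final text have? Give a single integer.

Hunk 1: at line 2 remove [zbb,vjye,izg] add [avhqf] -> 8 lines: gmwq kwwf btpoa avhqf cahlj blhhb hzcz uxkmx
Hunk 2: at line 4 remove [blhhb] add [ppojj,jnnl] -> 9 lines: gmwq kwwf btpoa avhqf cahlj ppojj jnnl hzcz uxkmx
Hunk 3: at line 6 remove [jnnl,hzcz] add [yeyxh] -> 8 lines: gmwq kwwf btpoa avhqf cahlj ppojj yeyxh uxkmx
Final line count: 8

Answer: 8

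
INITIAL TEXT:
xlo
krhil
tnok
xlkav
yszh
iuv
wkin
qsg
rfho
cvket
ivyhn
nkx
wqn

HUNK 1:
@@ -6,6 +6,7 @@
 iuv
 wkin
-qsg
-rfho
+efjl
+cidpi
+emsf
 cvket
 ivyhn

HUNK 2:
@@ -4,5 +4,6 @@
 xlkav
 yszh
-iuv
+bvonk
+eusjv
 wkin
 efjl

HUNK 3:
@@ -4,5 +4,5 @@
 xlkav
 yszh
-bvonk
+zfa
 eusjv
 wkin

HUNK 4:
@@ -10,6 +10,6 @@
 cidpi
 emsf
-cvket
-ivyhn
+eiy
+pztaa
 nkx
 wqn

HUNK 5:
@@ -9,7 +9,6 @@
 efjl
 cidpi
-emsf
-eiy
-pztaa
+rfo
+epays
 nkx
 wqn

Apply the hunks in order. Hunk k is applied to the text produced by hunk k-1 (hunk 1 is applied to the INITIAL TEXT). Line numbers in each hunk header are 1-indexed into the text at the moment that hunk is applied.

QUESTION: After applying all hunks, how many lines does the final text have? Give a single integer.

Hunk 1: at line 6 remove [qsg,rfho] add [efjl,cidpi,emsf] -> 14 lines: xlo krhil tnok xlkav yszh iuv wkin efjl cidpi emsf cvket ivyhn nkx wqn
Hunk 2: at line 4 remove [iuv] add [bvonk,eusjv] -> 15 lines: xlo krhil tnok xlkav yszh bvonk eusjv wkin efjl cidpi emsf cvket ivyhn nkx wqn
Hunk 3: at line 4 remove [bvonk] add [zfa] -> 15 lines: xlo krhil tnok xlkav yszh zfa eusjv wkin efjl cidpi emsf cvket ivyhn nkx wqn
Hunk 4: at line 10 remove [cvket,ivyhn] add [eiy,pztaa] -> 15 lines: xlo krhil tnok xlkav yszh zfa eusjv wkin efjl cidpi emsf eiy pztaa nkx wqn
Hunk 5: at line 9 remove [emsf,eiy,pztaa] add [rfo,epays] -> 14 lines: xlo krhil tnok xlkav yszh zfa eusjv wkin efjl cidpi rfo epays nkx wqn
Final line count: 14

Answer: 14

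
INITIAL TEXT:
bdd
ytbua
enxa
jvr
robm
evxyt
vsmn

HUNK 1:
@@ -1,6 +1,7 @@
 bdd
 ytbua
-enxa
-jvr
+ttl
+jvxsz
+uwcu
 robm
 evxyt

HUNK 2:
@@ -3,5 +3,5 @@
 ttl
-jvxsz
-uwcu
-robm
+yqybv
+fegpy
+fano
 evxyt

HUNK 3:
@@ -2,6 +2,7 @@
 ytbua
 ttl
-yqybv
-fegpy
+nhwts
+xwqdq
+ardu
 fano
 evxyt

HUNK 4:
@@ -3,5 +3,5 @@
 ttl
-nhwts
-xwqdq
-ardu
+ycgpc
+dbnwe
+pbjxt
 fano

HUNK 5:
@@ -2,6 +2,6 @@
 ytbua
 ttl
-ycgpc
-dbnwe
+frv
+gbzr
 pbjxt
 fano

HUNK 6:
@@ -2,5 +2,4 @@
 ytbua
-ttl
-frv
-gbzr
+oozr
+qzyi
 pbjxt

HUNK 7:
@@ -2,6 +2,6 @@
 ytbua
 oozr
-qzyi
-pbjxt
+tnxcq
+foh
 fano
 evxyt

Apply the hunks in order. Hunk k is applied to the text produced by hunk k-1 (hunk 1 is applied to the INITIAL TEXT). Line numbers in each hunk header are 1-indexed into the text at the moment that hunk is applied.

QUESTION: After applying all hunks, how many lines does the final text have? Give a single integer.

Hunk 1: at line 1 remove [enxa,jvr] add [ttl,jvxsz,uwcu] -> 8 lines: bdd ytbua ttl jvxsz uwcu robm evxyt vsmn
Hunk 2: at line 3 remove [jvxsz,uwcu,robm] add [yqybv,fegpy,fano] -> 8 lines: bdd ytbua ttl yqybv fegpy fano evxyt vsmn
Hunk 3: at line 2 remove [yqybv,fegpy] add [nhwts,xwqdq,ardu] -> 9 lines: bdd ytbua ttl nhwts xwqdq ardu fano evxyt vsmn
Hunk 4: at line 3 remove [nhwts,xwqdq,ardu] add [ycgpc,dbnwe,pbjxt] -> 9 lines: bdd ytbua ttl ycgpc dbnwe pbjxt fano evxyt vsmn
Hunk 5: at line 2 remove [ycgpc,dbnwe] add [frv,gbzr] -> 9 lines: bdd ytbua ttl frv gbzr pbjxt fano evxyt vsmn
Hunk 6: at line 2 remove [ttl,frv,gbzr] add [oozr,qzyi] -> 8 lines: bdd ytbua oozr qzyi pbjxt fano evxyt vsmn
Hunk 7: at line 2 remove [qzyi,pbjxt] add [tnxcq,foh] -> 8 lines: bdd ytbua oozr tnxcq foh fano evxyt vsmn
Final line count: 8

Answer: 8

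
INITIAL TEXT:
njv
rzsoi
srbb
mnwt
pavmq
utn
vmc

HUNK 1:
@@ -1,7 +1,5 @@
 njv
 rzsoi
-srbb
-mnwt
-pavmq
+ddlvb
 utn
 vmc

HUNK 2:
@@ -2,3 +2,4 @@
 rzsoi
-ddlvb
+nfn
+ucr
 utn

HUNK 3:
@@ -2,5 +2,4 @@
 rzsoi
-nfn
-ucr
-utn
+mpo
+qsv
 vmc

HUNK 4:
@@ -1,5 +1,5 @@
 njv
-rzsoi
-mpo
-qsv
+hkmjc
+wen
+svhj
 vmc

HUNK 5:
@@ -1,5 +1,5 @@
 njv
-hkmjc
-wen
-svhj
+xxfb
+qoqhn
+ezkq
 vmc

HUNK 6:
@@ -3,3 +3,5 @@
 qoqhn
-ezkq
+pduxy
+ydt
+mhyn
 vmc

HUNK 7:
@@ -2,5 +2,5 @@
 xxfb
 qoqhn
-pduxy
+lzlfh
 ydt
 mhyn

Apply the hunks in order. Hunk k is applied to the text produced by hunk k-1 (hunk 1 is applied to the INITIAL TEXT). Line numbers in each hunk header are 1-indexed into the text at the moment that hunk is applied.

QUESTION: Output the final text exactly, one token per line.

Hunk 1: at line 1 remove [srbb,mnwt,pavmq] add [ddlvb] -> 5 lines: njv rzsoi ddlvb utn vmc
Hunk 2: at line 2 remove [ddlvb] add [nfn,ucr] -> 6 lines: njv rzsoi nfn ucr utn vmc
Hunk 3: at line 2 remove [nfn,ucr,utn] add [mpo,qsv] -> 5 lines: njv rzsoi mpo qsv vmc
Hunk 4: at line 1 remove [rzsoi,mpo,qsv] add [hkmjc,wen,svhj] -> 5 lines: njv hkmjc wen svhj vmc
Hunk 5: at line 1 remove [hkmjc,wen,svhj] add [xxfb,qoqhn,ezkq] -> 5 lines: njv xxfb qoqhn ezkq vmc
Hunk 6: at line 3 remove [ezkq] add [pduxy,ydt,mhyn] -> 7 lines: njv xxfb qoqhn pduxy ydt mhyn vmc
Hunk 7: at line 2 remove [pduxy] add [lzlfh] -> 7 lines: njv xxfb qoqhn lzlfh ydt mhyn vmc

Answer: njv
xxfb
qoqhn
lzlfh
ydt
mhyn
vmc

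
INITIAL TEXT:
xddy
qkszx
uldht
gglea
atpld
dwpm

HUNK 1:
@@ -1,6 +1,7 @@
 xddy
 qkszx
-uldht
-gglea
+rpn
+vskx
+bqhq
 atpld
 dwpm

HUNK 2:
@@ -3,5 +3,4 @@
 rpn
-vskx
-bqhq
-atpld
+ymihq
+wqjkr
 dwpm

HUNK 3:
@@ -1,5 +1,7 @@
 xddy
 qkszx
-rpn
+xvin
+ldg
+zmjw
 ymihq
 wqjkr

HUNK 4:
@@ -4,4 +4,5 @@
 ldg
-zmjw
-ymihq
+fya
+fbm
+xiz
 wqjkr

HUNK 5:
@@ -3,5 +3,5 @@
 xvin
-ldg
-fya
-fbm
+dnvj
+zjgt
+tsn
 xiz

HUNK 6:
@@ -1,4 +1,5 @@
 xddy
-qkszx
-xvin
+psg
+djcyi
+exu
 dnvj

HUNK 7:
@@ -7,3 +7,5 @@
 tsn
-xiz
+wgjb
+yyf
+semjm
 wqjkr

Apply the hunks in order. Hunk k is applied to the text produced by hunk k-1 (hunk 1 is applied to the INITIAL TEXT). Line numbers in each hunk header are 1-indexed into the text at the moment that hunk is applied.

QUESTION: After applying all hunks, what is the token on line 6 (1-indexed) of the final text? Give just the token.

Answer: zjgt

Derivation:
Hunk 1: at line 1 remove [uldht,gglea] add [rpn,vskx,bqhq] -> 7 lines: xddy qkszx rpn vskx bqhq atpld dwpm
Hunk 2: at line 3 remove [vskx,bqhq,atpld] add [ymihq,wqjkr] -> 6 lines: xddy qkszx rpn ymihq wqjkr dwpm
Hunk 3: at line 1 remove [rpn] add [xvin,ldg,zmjw] -> 8 lines: xddy qkszx xvin ldg zmjw ymihq wqjkr dwpm
Hunk 4: at line 4 remove [zmjw,ymihq] add [fya,fbm,xiz] -> 9 lines: xddy qkszx xvin ldg fya fbm xiz wqjkr dwpm
Hunk 5: at line 3 remove [ldg,fya,fbm] add [dnvj,zjgt,tsn] -> 9 lines: xddy qkszx xvin dnvj zjgt tsn xiz wqjkr dwpm
Hunk 6: at line 1 remove [qkszx,xvin] add [psg,djcyi,exu] -> 10 lines: xddy psg djcyi exu dnvj zjgt tsn xiz wqjkr dwpm
Hunk 7: at line 7 remove [xiz] add [wgjb,yyf,semjm] -> 12 lines: xddy psg djcyi exu dnvj zjgt tsn wgjb yyf semjm wqjkr dwpm
Final line 6: zjgt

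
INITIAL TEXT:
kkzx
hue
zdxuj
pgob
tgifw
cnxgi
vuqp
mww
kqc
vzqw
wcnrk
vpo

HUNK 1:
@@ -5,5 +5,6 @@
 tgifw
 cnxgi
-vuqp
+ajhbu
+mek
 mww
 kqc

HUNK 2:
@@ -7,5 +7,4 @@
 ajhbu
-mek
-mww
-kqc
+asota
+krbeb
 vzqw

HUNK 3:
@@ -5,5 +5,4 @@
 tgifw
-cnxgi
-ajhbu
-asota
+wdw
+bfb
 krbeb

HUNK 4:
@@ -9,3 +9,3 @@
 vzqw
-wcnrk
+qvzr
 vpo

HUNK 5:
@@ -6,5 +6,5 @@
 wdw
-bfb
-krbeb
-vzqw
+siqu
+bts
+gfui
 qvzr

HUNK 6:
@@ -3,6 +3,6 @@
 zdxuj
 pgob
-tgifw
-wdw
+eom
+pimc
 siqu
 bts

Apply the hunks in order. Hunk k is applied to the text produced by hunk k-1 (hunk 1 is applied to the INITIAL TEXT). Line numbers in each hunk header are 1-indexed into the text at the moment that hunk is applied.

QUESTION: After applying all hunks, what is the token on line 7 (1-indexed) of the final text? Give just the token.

Hunk 1: at line 5 remove [vuqp] add [ajhbu,mek] -> 13 lines: kkzx hue zdxuj pgob tgifw cnxgi ajhbu mek mww kqc vzqw wcnrk vpo
Hunk 2: at line 7 remove [mek,mww,kqc] add [asota,krbeb] -> 12 lines: kkzx hue zdxuj pgob tgifw cnxgi ajhbu asota krbeb vzqw wcnrk vpo
Hunk 3: at line 5 remove [cnxgi,ajhbu,asota] add [wdw,bfb] -> 11 lines: kkzx hue zdxuj pgob tgifw wdw bfb krbeb vzqw wcnrk vpo
Hunk 4: at line 9 remove [wcnrk] add [qvzr] -> 11 lines: kkzx hue zdxuj pgob tgifw wdw bfb krbeb vzqw qvzr vpo
Hunk 5: at line 6 remove [bfb,krbeb,vzqw] add [siqu,bts,gfui] -> 11 lines: kkzx hue zdxuj pgob tgifw wdw siqu bts gfui qvzr vpo
Hunk 6: at line 3 remove [tgifw,wdw] add [eom,pimc] -> 11 lines: kkzx hue zdxuj pgob eom pimc siqu bts gfui qvzr vpo
Final line 7: siqu

Answer: siqu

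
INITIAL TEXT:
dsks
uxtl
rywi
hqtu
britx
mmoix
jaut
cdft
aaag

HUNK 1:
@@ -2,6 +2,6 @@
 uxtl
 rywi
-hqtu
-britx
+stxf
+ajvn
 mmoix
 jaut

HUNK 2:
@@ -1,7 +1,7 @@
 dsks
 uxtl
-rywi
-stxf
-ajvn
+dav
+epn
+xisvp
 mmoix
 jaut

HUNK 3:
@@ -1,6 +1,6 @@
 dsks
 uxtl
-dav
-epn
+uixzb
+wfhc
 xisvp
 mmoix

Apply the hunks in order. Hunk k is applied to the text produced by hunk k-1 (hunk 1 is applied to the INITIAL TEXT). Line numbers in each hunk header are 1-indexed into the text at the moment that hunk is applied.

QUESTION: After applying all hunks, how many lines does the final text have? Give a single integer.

Answer: 9

Derivation:
Hunk 1: at line 2 remove [hqtu,britx] add [stxf,ajvn] -> 9 lines: dsks uxtl rywi stxf ajvn mmoix jaut cdft aaag
Hunk 2: at line 1 remove [rywi,stxf,ajvn] add [dav,epn,xisvp] -> 9 lines: dsks uxtl dav epn xisvp mmoix jaut cdft aaag
Hunk 3: at line 1 remove [dav,epn] add [uixzb,wfhc] -> 9 lines: dsks uxtl uixzb wfhc xisvp mmoix jaut cdft aaag
Final line count: 9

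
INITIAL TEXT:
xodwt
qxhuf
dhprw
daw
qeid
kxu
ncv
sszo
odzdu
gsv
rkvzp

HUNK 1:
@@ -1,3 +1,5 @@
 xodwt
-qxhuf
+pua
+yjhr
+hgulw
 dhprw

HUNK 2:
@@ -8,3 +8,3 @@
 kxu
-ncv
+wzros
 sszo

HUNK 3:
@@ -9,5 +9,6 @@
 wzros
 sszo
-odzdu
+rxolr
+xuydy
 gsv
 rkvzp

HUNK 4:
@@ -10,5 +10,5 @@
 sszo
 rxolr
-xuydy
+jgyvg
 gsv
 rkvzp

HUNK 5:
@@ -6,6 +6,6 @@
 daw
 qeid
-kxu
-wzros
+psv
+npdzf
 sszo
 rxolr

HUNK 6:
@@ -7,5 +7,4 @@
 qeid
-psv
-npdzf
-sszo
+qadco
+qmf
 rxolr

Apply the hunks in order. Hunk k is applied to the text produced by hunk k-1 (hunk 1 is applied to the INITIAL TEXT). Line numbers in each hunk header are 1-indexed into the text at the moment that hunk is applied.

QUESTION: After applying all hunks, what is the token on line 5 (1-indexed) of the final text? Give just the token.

Answer: dhprw

Derivation:
Hunk 1: at line 1 remove [qxhuf] add [pua,yjhr,hgulw] -> 13 lines: xodwt pua yjhr hgulw dhprw daw qeid kxu ncv sszo odzdu gsv rkvzp
Hunk 2: at line 8 remove [ncv] add [wzros] -> 13 lines: xodwt pua yjhr hgulw dhprw daw qeid kxu wzros sszo odzdu gsv rkvzp
Hunk 3: at line 9 remove [odzdu] add [rxolr,xuydy] -> 14 lines: xodwt pua yjhr hgulw dhprw daw qeid kxu wzros sszo rxolr xuydy gsv rkvzp
Hunk 4: at line 10 remove [xuydy] add [jgyvg] -> 14 lines: xodwt pua yjhr hgulw dhprw daw qeid kxu wzros sszo rxolr jgyvg gsv rkvzp
Hunk 5: at line 6 remove [kxu,wzros] add [psv,npdzf] -> 14 lines: xodwt pua yjhr hgulw dhprw daw qeid psv npdzf sszo rxolr jgyvg gsv rkvzp
Hunk 6: at line 7 remove [psv,npdzf,sszo] add [qadco,qmf] -> 13 lines: xodwt pua yjhr hgulw dhprw daw qeid qadco qmf rxolr jgyvg gsv rkvzp
Final line 5: dhprw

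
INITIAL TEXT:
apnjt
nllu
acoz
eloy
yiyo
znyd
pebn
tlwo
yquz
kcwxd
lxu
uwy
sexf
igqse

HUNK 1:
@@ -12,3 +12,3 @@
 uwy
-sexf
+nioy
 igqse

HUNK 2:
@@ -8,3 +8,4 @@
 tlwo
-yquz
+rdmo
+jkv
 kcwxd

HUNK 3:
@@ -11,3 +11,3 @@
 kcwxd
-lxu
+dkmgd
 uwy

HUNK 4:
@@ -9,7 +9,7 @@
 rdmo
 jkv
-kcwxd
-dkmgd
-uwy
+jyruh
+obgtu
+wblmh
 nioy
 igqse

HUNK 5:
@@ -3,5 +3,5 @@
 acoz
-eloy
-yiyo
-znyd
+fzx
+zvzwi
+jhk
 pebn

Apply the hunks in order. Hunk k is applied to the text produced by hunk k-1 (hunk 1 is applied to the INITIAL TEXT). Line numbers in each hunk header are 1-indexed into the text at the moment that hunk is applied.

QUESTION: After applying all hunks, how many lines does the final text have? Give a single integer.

Hunk 1: at line 12 remove [sexf] add [nioy] -> 14 lines: apnjt nllu acoz eloy yiyo znyd pebn tlwo yquz kcwxd lxu uwy nioy igqse
Hunk 2: at line 8 remove [yquz] add [rdmo,jkv] -> 15 lines: apnjt nllu acoz eloy yiyo znyd pebn tlwo rdmo jkv kcwxd lxu uwy nioy igqse
Hunk 3: at line 11 remove [lxu] add [dkmgd] -> 15 lines: apnjt nllu acoz eloy yiyo znyd pebn tlwo rdmo jkv kcwxd dkmgd uwy nioy igqse
Hunk 4: at line 9 remove [kcwxd,dkmgd,uwy] add [jyruh,obgtu,wblmh] -> 15 lines: apnjt nllu acoz eloy yiyo znyd pebn tlwo rdmo jkv jyruh obgtu wblmh nioy igqse
Hunk 5: at line 3 remove [eloy,yiyo,znyd] add [fzx,zvzwi,jhk] -> 15 lines: apnjt nllu acoz fzx zvzwi jhk pebn tlwo rdmo jkv jyruh obgtu wblmh nioy igqse
Final line count: 15

Answer: 15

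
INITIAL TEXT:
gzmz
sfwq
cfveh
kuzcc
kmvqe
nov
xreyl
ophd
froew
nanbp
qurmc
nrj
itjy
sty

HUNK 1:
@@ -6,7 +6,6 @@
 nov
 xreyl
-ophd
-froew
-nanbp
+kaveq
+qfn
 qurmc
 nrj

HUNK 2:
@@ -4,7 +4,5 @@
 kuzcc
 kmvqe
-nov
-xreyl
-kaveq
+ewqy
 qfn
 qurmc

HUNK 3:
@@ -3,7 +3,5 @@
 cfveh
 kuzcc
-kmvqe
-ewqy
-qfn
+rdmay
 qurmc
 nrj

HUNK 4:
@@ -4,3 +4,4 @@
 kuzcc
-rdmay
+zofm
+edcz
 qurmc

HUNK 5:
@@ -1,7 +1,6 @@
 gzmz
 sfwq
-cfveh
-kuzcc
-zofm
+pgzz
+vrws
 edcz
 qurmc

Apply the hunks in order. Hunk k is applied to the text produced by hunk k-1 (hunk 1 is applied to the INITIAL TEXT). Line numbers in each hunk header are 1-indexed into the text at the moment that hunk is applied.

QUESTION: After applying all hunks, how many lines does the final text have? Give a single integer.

Hunk 1: at line 6 remove [ophd,froew,nanbp] add [kaveq,qfn] -> 13 lines: gzmz sfwq cfveh kuzcc kmvqe nov xreyl kaveq qfn qurmc nrj itjy sty
Hunk 2: at line 4 remove [nov,xreyl,kaveq] add [ewqy] -> 11 lines: gzmz sfwq cfveh kuzcc kmvqe ewqy qfn qurmc nrj itjy sty
Hunk 3: at line 3 remove [kmvqe,ewqy,qfn] add [rdmay] -> 9 lines: gzmz sfwq cfveh kuzcc rdmay qurmc nrj itjy sty
Hunk 4: at line 4 remove [rdmay] add [zofm,edcz] -> 10 lines: gzmz sfwq cfveh kuzcc zofm edcz qurmc nrj itjy sty
Hunk 5: at line 1 remove [cfveh,kuzcc,zofm] add [pgzz,vrws] -> 9 lines: gzmz sfwq pgzz vrws edcz qurmc nrj itjy sty
Final line count: 9

Answer: 9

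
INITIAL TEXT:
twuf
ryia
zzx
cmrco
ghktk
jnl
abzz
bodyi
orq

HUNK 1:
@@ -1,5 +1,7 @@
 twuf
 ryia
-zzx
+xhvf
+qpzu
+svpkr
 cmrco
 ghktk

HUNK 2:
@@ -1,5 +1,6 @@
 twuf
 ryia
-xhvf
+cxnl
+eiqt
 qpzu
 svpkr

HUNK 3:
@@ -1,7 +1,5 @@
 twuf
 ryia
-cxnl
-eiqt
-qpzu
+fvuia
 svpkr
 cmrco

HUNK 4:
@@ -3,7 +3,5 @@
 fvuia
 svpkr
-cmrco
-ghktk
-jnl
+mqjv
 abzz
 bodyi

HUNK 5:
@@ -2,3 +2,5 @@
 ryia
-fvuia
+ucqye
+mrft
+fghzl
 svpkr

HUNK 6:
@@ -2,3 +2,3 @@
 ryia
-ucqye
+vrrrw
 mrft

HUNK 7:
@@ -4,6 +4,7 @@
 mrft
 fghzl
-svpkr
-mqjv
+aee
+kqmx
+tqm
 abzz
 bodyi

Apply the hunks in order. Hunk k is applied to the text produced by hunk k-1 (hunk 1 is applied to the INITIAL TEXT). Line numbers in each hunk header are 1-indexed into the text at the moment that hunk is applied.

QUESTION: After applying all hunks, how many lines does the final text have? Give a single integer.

Hunk 1: at line 1 remove [zzx] add [xhvf,qpzu,svpkr] -> 11 lines: twuf ryia xhvf qpzu svpkr cmrco ghktk jnl abzz bodyi orq
Hunk 2: at line 1 remove [xhvf] add [cxnl,eiqt] -> 12 lines: twuf ryia cxnl eiqt qpzu svpkr cmrco ghktk jnl abzz bodyi orq
Hunk 3: at line 1 remove [cxnl,eiqt,qpzu] add [fvuia] -> 10 lines: twuf ryia fvuia svpkr cmrco ghktk jnl abzz bodyi orq
Hunk 4: at line 3 remove [cmrco,ghktk,jnl] add [mqjv] -> 8 lines: twuf ryia fvuia svpkr mqjv abzz bodyi orq
Hunk 5: at line 2 remove [fvuia] add [ucqye,mrft,fghzl] -> 10 lines: twuf ryia ucqye mrft fghzl svpkr mqjv abzz bodyi orq
Hunk 6: at line 2 remove [ucqye] add [vrrrw] -> 10 lines: twuf ryia vrrrw mrft fghzl svpkr mqjv abzz bodyi orq
Hunk 7: at line 4 remove [svpkr,mqjv] add [aee,kqmx,tqm] -> 11 lines: twuf ryia vrrrw mrft fghzl aee kqmx tqm abzz bodyi orq
Final line count: 11

Answer: 11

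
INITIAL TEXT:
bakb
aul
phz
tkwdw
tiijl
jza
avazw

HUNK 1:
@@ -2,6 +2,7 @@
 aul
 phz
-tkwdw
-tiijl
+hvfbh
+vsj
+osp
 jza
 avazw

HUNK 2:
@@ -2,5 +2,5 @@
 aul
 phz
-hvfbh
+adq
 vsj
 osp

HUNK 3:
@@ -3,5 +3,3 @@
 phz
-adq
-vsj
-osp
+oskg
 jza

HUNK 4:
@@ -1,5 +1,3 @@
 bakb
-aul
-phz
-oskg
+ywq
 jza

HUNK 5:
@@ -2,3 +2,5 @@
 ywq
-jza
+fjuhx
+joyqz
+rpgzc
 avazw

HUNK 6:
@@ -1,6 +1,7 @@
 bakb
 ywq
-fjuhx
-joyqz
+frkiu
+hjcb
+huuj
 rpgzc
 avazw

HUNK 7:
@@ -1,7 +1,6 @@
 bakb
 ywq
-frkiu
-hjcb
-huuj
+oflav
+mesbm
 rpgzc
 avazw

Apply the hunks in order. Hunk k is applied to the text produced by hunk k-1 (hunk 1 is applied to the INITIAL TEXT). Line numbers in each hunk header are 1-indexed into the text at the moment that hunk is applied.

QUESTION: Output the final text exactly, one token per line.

Hunk 1: at line 2 remove [tkwdw,tiijl] add [hvfbh,vsj,osp] -> 8 lines: bakb aul phz hvfbh vsj osp jza avazw
Hunk 2: at line 2 remove [hvfbh] add [adq] -> 8 lines: bakb aul phz adq vsj osp jza avazw
Hunk 3: at line 3 remove [adq,vsj,osp] add [oskg] -> 6 lines: bakb aul phz oskg jza avazw
Hunk 4: at line 1 remove [aul,phz,oskg] add [ywq] -> 4 lines: bakb ywq jza avazw
Hunk 5: at line 2 remove [jza] add [fjuhx,joyqz,rpgzc] -> 6 lines: bakb ywq fjuhx joyqz rpgzc avazw
Hunk 6: at line 1 remove [fjuhx,joyqz] add [frkiu,hjcb,huuj] -> 7 lines: bakb ywq frkiu hjcb huuj rpgzc avazw
Hunk 7: at line 1 remove [frkiu,hjcb,huuj] add [oflav,mesbm] -> 6 lines: bakb ywq oflav mesbm rpgzc avazw

Answer: bakb
ywq
oflav
mesbm
rpgzc
avazw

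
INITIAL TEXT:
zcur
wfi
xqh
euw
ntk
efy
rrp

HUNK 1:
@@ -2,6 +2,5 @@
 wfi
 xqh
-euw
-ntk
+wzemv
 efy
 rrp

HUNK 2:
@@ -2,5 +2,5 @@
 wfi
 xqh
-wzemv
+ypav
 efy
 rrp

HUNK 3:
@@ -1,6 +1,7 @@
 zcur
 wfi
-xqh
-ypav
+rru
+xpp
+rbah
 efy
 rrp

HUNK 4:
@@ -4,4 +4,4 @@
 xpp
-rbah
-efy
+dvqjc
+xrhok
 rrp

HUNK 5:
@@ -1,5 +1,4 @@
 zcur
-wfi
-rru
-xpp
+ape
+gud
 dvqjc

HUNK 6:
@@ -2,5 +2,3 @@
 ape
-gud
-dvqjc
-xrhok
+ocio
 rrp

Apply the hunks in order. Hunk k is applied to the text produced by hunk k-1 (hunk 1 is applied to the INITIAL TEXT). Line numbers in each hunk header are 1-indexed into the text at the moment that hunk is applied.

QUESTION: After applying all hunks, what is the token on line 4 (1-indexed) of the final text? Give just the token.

Hunk 1: at line 2 remove [euw,ntk] add [wzemv] -> 6 lines: zcur wfi xqh wzemv efy rrp
Hunk 2: at line 2 remove [wzemv] add [ypav] -> 6 lines: zcur wfi xqh ypav efy rrp
Hunk 3: at line 1 remove [xqh,ypav] add [rru,xpp,rbah] -> 7 lines: zcur wfi rru xpp rbah efy rrp
Hunk 4: at line 4 remove [rbah,efy] add [dvqjc,xrhok] -> 7 lines: zcur wfi rru xpp dvqjc xrhok rrp
Hunk 5: at line 1 remove [wfi,rru,xpp] add [ape,gud] -> 6 lines: zcur ape gud dvqjc xrhok rrp
Hunk 6: at line 2 remove [gud,dvqjc,xrhok] add [ocio] -> 4 lines: zcur ape ocio rrp
Final line 4: rrp

Answer: rrp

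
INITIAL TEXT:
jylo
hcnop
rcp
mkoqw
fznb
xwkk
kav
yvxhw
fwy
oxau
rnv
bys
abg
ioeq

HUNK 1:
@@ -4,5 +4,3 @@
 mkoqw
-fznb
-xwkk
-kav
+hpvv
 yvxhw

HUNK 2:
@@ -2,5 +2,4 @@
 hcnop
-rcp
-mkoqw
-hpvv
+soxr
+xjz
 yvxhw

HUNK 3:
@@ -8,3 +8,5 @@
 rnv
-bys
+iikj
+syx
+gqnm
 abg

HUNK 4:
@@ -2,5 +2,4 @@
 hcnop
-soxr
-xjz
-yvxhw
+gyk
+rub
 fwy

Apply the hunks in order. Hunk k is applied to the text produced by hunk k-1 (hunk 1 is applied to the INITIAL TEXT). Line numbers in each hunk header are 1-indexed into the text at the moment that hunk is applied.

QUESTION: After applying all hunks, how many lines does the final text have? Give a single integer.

Answer: 12

Derivation:
Hunk 1: at line 4 remove [fznb,xwkk,kav] add [hpvv] -> 12 lines: jylo hcnop rcp mkoqw hpvv yvxhw fwy oxau rnv bys abg ioeq
Hunk 2: at line 2 remove [rcp,mkoqw,hpvv] add [soxr,xjz] -> 11 lines: jylo hcnop soxr xjz yvxhw fwy oxau rnv bys abg ioeq
Hunk 3: at line 8 remove [bys] add [iikj,syx,gqnm] -> 13 lines: jylo hcnop soxr xjz yvxhw fwy oxau rnv iikj syx gqnm abg ioeq
Hunk 4: at line 2 remove [soxr,xjz,yvxhw] add [gyk,rub] -> 12 lines: jylo hcnop gyk rub fwy oxau rnv iikj syx gqnm abg ioeq
Final line count: 12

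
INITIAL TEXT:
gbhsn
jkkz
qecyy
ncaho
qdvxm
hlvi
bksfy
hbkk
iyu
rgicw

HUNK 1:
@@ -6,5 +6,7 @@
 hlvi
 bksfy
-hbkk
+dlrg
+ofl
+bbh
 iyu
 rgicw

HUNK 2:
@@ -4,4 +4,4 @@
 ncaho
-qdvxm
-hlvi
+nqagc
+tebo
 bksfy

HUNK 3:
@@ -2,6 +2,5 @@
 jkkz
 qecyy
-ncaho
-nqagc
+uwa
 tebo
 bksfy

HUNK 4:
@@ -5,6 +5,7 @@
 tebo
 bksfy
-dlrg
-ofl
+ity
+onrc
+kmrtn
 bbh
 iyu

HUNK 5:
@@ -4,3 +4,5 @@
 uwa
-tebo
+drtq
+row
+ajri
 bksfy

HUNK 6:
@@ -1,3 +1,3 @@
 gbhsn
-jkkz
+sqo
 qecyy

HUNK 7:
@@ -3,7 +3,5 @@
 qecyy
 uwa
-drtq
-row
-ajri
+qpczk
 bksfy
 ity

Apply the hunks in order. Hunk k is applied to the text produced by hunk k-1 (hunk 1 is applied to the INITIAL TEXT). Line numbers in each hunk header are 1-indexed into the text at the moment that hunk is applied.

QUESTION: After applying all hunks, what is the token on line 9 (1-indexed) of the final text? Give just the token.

Answer: kmrtn

Derivation:
Hunk 1: at line 6 remove [hbkk] add [dlrg,ofl,bbh] -> 12 lines: gbhsn jkkz qecyy ncaho qdvxm hlvi bksfy dlrg ofl bbh iyu rgicw
Hunk 2: at line 4 remove [qdvxm,hlvi] add [nqagc,tebo] -> 12 lines: gbhsn jkkz qecyy ncaho nqagc tebo bksfy dlrg ofl bbh iyu rgicw
Hunk 3: at line 2 remove [ncaho,nqagc] add [uwa] -> 11 lines: gbhsn jkkz qecyy uwa tebo bksfy dlrg ofl bbh iyu rgicw
Hunk 4: at line 5 remove [dlrg,ofl] add [ity,onrc,kmrtn] -> 12 lines: gbhsn jkkz qecyy uwa tebo bksfy ity onrc kmrtn bbh iyu rgicw
Hunk 5: at line 4 remove [tebo] add [drtq,row,ajri] -> 14 lines: gbhsn jkkz qecyy uwa drtq row ajri bksfy ity onrc kmrtn bbh iyu rgicw
Hunk 6: at line 1 remove [jkkz] add [sqo] -> 14 lines: gbhsn sqo qecyy uwa drtq row ajri bksfy ity onrc kmrtn bbh iyu rgicw
Hunk 7: at line 3 remove [drtq,row,ajri] add [qpczk] -> 12 lines: gbhsn sqo qecyy uwa qpczk bksfy ity onrc kmrtn bbh iyu rgicw
Final line 9: kmrtn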